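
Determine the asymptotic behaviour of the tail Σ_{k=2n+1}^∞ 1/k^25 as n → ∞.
Σ_{k>2n} 1/k^25 ~ 1/(24 · (2n)^24)

Compare to the integral: ∫_{2n}^∞ x^(−25) dx = [−x^(−24)/24]_{2n}^∞ = 1/((25−1)·(2n)^24). Euler-Maclaurin then gives
  Σ_{k>2n} 1/k^25 = ∫_{2n}^∞ dx/x^25 − 1/(2·(2n)^25) + O(1/(2n)^26).
(Equivalently this is ζ(25) − Σ_{k≤2n} 1/k^25.)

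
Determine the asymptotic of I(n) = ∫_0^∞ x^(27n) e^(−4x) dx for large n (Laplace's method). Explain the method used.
I(n) ~ (sqrt(2π·27n) / 4) · (27n/(4e))^(27n)

Write the integrand as exp(27n ln x − 4x) and set f(x) = 27n ln x − 4x. Then f'(x) = 27n/x − 4 = 0 at x* = 27n/4, and f''(x*) = −27n/x*^2 = −4^2/(27n). Laplace's method (interior maximum) gives
  I(n) ~ e^(f(x*)) · sqrt(2π / |f''(x*)|)
        = exp(27n ln(27n/4) − 27n) · sqrt(2π · 27n / 4^2)
        = (27n/4)^(27n) e^(−27n) · sqrt(2π·27n) / 4
        = (sqrt(2π·27n) / 4) · (27n/(4e))^(27n).
This matches Γ(27n+1)/4^(27n+1) with Stirling applied to Γ.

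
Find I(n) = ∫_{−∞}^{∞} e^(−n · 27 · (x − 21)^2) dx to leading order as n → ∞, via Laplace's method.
I(n) = sqrt(π/(27n))

Here φ(x) = 27 · (x − 21)^2 has its unique minimum at x* = 21 with φ(x*) = 0 and φ''(x*) = 54. Laplace's method gives
  I(n) ~ e^(−n φ(x*)) · sqrt(2π / (n · φ''(x*))) = sqrt(2π / (54n)) = sqrt(π/(27n)).
This is exact: substituting u = (x − 21)·sqrt(27n) gives I(n) = (1/sqrt(27n)) ∫_{−∞}^{∞} e^(−u^2) du = sqrt(π/(27n)).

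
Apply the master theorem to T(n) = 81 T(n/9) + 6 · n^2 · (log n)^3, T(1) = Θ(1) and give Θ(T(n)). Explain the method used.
T(n) = Θ(n^2 · (log n)^4)

Here log_9 81 = 2 and f(n) = 6 · n^2 · (log n)^3 = Θ(n^(log_9 81) · (log n)^3). This is the extended Case 2 of the master theorem (f matches the critical exponent up to log factors), giving T(n) = Θ(n^(log_9 81) · (log n)^(3+1)) = Θ(n^2 · (log n)^4).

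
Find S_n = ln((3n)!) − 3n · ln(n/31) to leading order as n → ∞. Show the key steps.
S_n ~ 3n · (ln 93 − 1) + O(ln n)

Stirling: ln((3n)!) = 3n ln(3n) − 3n + O(ln n).
  S_n = 3n ln(3n) − 3n − 3n ln(n/31) + O(ln n)
      = 3n ln(3n) − 3n ln n + 3n ln 31 − 3n + O(ln n)
      = 3n ln 3 + 3n ln 31 − 3n + O(ln n)
      = 3n (ln 93 − 1) + O(ln n).
Numerically ln(93) − 1 ≈ 3.5326.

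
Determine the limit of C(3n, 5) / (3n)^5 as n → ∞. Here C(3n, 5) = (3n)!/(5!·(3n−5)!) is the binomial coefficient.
lim = 1/5! = 1/120

With N = 3n → ∞: C(N, 5) / N^5 = [N(N−1)…(N−4)] / (5! · N^5) = (1/5!) · 1 · (1 − 1/(3n)) · (1 − 2/(3n)) · (1 − 3/(3n)) · (1 − 4/(3n)). Each factor → 1 as N → ∞, so the limit is 1/5! = 1/120.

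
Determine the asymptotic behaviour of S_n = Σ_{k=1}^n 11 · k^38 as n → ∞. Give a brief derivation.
S_n ~ 11 · n^39 / 39

By integral comparison (Euler-Maclaurin), Σ_{k=1}^n 11 · k^38 = 11 · ∫_0^n x^38 dx + O(n^38) = 11 · n^39/39 + O(n^38). (Equivalently, Faulhaber's formula gives the same leading term.)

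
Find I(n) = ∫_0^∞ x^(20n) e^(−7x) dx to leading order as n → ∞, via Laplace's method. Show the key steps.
I(n) ~ (sqrt(2π·20n) / 7) · (20n/(7e))^(20n)

Write the integrand as exp(20n ln x − 7x) and set f(x) = 20n ln x − 7x. Then f'(x) = 20n/x − 7 = 0 at x* = 20n/7, and f''(x*) = −20n/x*^2 = −7^2/(20n). Laplace's method (interior maximum) gives
  I(n) ~ e^(f(x*)) · sqrt(2π / |f''(x*)|)
        = exp(20n ln(20n/7) − 20n) · sqrt(2π · 20n / 7^2)
        = (20n/7)^(20n) e^(−20n) · sqrt(2π·20n) / 7
        = (sqrt(2π·20n) / 7) · (20n/(7e))^(20n).
This matches Γ(20n+1)/7^(20n+1) with Stirling applied to Γ.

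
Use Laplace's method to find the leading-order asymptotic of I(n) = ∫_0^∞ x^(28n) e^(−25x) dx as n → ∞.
I(n) ~ (sqrt(2π·28n) / 25) · (28n/(25e))^(28n)

Write the integrand as exp(28n ln x − 25x) and set f(x) = 28n ln x − 25x. Then f'(x) = 28n/x − 25 = 0 at x* = 28n/25, and f''(x*) = −28n/x*^2 = −25^2/(28n). Laplace's method (interior maximum) gives
  I(n) ~ e^(f(x*)) · sqrt(2π / |f''(x*)|)
        = exp(28n ln(28n/25) − 28n) · sqrt(2π · 28n / 25^2)
        = (28n/25)^(28n) e^(−28n) · sqrt(2π·28n) / 25
        = (sqrt(2π·28n) / 25) · (28n/(25e))^(28n).
This matches Γ(28n+1)/25^(28n+1) with Stirling applied to Γ.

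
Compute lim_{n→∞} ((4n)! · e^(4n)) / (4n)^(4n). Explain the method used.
lim = ∞

Stirling: (4n)! ~ sqrt(2π·4n) · (4n/e)^(4n). Hence
  (4n)! · e^(4n) / (4n)^(4n) ~ sqrt(2π·4n) = sqrt(2π·4) · sqrt(n) → ∞.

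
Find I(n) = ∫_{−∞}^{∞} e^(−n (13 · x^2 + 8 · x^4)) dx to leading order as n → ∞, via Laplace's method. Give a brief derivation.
I(n) ~ sqrt(π/(13n))

φ(x) = 13 · x^2 + 8 · x^4 has its unique global minimum at x* = 0 (since φ'(x) = 26x + 32x^3 = 0 only at x = 0 for real x with both coefficients positive, and φ → ∞ as |x| → ∞). At x* = 0, φ(0) = 0 and φ''(0) = 26. Laplace's method then gives
  I(n) ~ sqrt(2π / (n · φ''(0))) · e^(−n φ(0)) = sqrt(2π / (26n)) = sqrt(π/(13n)).
The 8 · x^4 term contributes only at subleading order (an O(1/n) relative correction).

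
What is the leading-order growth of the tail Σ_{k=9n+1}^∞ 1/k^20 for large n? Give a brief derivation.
Σ_{k>9n} 1/k^20 ~ 1/(19 · (9n)^19)

Compare to the integral: ∫_{9n}^∞ x^(−20) dx = [−x^(−19)/19]_{9n}^∞ = 1/((20−1)·(9n)^19). Euler-Maclaurin then gives
  Σ_{k>9n} 1/k^20 = ∫_{9n}^∞ dx/x^20 − 1/(2·(9n)^20) + O(1/(9n)^21).
(Equivalently this is ζ(20) − Σ_{k≤9n} 1/k^20.)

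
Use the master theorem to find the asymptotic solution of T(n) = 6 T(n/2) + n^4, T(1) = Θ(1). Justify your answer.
T(n) = Θ(n^4)

log_2 6 ≈ 2.585. f(n) = n^4 dominates n^(log_2 6) since 4 > 2.585, and the regularity condition a·f(n/b) = 6·(n/2)^4 = (6/16)·n^4 ≤ c·f(n) holds with c = 6/16 ≈ 0.375 < 1. So this is Case 3: T(n) = Θ(f(n)) = Θ(n^4).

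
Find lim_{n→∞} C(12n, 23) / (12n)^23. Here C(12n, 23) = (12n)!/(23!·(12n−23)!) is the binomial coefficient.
lim = 1/23! = 1/25852016738884976640000

With N = 12n → ∞: C(N, 23) / N^23 = [N(N−1)…(N−22)] / (23! · N^23) = (1/23!) · 1 · (1 − 1/(12n)) · … · (1 − 22/(12n)). Each factor → 1 as N → ∞, so the limit is 1/23! = 1/25852016738884976640000.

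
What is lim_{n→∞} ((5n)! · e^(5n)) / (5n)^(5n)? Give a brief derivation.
lim = ∞

Stirling: (5n)! ~ sqrt(2π·5n) · (5n/e)^(5n). Hence
  (5n)! · e^(5n) / (5n)^(5n) ~ sqrt(2π·5n) = sqrt(2π·5) · sqrt(n) → ∞.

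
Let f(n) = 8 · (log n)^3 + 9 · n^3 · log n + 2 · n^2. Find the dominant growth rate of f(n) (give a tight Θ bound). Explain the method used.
f(n) ∈ Θ(n^3 · log n)

Compare the terms by growth order. For large n, n^a · (log n)^b dominates n^a' · (log n)^b' iff a > a', or (a = a' and b > b'). Ranking the 3 terms shows the dominant one is 9 · n^3 · log n. Hence f(n) ∈ Θ(n^3 · log n).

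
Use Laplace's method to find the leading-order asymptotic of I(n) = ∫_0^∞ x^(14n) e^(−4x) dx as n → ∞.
I(n) ~ (sqrt(2π·14n) / 4) · (14n/(4e))^(14n)

Write the integrand as exp(14n ln x − 4x) and set f(x) = 14n ln x − 4x. Then f'(x) = 14n/x − 4 = 0 at x* = 14n/4, and f''(x*) = −14n/x*^2 = −4^2/(14n). Laplace's method (interior maximum) gives
  I(n) ~ e^(f(x*)) · sqrt(2π / |f''(x*)|)
        = exp(14n ln(14n/4) − 14n) · sqrt(2π · 14n / 4^2)
        = (14n/4)^(14n) e^(−14n) · sqrt(2π·14n) / 4
        = (sqrt(2π·14n) / 4) · (14n/(4e))^(14n).
This matches Γ(14n+1)/4^(14n+1) with Stirling applied to Γ.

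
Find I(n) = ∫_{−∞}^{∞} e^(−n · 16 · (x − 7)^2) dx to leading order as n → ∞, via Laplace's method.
I(n) = sqrt(π/(16n))

Here φ(x) = 16 · (x − 7)^2 has its unique minimum at x* = 7 with φ(x*) = 0 and φ''(x*) = 32. Laplace's method gives
  I(n) ~ e^(−n φ(x*)) · sqrt(2π / (n · φ''(x*))) = sqrt(2π / (32n)) = sqrt(π/(16n)).
This is exact: substituting u = (x − 7)·sqrt(16n) gives I(n) = (1/sqrt(16n)) ∫_{−∞}^{∞} e^(−u^2) du = sqrt(π/(16n)).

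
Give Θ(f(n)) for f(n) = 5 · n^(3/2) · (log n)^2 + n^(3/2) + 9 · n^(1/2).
f(n) ∈ Θ(n^(3/2) · (log n)^2)

Compare the terms by growth order. For large n, n^a · (log n)^b dominates n^a' · (log n)^b' iff a > a', or (a = a' and b > b'). Ranking the 3 terms shows the dominant one is 5 · n^(3/2) · (log n)^2. Hence f(n) ∈ Θ(n^(3/2) · (log n)^2).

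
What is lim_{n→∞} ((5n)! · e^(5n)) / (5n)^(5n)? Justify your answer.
lim = ∞

Stirling: (5n)! ~ sqrt(2π·5n) · (5n/e)^(5n). Hence
  (5n)! · e^(5n) / (5n)^(5n) ~ sqrt(2π·5n) = sqrt(2π·5) · sqrt(n) → ∞.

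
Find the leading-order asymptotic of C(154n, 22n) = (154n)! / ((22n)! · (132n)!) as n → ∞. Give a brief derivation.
C(154n, 22n) ~ (823543/46656)^(22n) · sqrt(7/(12π·22n))

Write N = 22n. Apply Stirling to each factorial:
  (7N)! ~ sqrt(2π·7N) · (7N/e)^(7N),
  N! ~ sqrt(2π N) · (N/e)^N,
  (6N)! ~ sqrt(2π·6N) · (6N/e)^(6N).
The exponential factors combine to (7N)^(7N) / (N^N · (6N)^(6N)) = 7^(7N)/6^(6N) = (7^7/6^6)^N = (823543/46656)^N.
The square-root prefactors combine to sqrt(2π·7N) / (sqrt(2π N)·sqrt(2π·6N)) = sqrt(7 / (2π·6·N)) = sqrt(7/(12π·22n)).
Substituting N = 22n: C(154n, 22n) ~ (823543/46656)^(22n) · sqrt(7/(12π·22n)).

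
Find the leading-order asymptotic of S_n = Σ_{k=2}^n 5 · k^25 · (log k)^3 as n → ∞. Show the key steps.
S_n ~ 5 · n^26 · (log n)^3 / 26

By integral comparison, S_n = ∫_1^n 5 · x^25 · (log x)^3 dx + O(n^25 · (log n)^3). For the integral, the leading term of ∫_1^n x^25 (log x)^3 dx is n^26/26 · (log n)^3 (by repeated integration by parts; each step lowers the log-exponent and produces a relatively O(1/log n) correction). Hence S_n ~ 5 · n^26 · (log n)^3 / 26.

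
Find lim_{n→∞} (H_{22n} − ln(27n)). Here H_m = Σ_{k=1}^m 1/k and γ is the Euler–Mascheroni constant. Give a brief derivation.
lim = ln(22/27) + γ

By Euler-Maclaurin, H_m = ln m + γ + O(1/m). So
  H_{22n} − ln(27n) = ln(22n) + γ − ln(27n) + O(1/n)
                       = ln(22/27) + γ + O(1/n).
Hence the limit is ln(22/27) + γ.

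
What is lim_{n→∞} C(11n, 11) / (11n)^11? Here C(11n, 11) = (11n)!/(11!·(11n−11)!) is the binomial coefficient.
lim = 1/11! = 1/39916800

With N = 11n → ∞: C(N, 11) / N^11 = [N(N−1)…(N−10)] / (11! · N^11) = (1/11!) · 1 · (1 − 1/(11n)) · … · (1 − 10/(11n)). Each factor → 1 as N → ∞, so the limit is 1/11! = 1/39916800.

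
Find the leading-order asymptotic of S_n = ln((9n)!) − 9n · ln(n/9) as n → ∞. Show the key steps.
S_n ~ 9n · (ln 81 − 1) + O(ln n)

Stirling: ln((9n)!) = 9n ln(9n) − 9n + O(ln n).
  S_n = 9n ln(9n) − 9n − 9n ln(n/9) + O(ln n)
      = 9n ln(9n) − 9n ln n + 9n ln 9 − 9n + O(ln n)
      = 9n ln 9 + 9n ln 9 − 9n + O(ln n)
      = 9n (ln 81 − 1) + O(ln n).
Numerically ln(81) − 1 ≈ 3.3944.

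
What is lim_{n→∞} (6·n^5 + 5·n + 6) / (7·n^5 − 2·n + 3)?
lim = 6/7

For large n the leading n^5 terms dominate both numerator and denominator. Dividing top and bottom by n^5, every other term tends to 0, leaving 6/7.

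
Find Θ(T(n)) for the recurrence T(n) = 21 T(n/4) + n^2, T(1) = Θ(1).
T(n) = Θ(n^(log_4 21))

Master theorem: compare f(n) = n^2 to n^(log_4 21) where log_4 21 ≈ 2.196. Since 2 < log_4 21, we have f(n) = O(n^(log_4 21 − ε)) for some ε > 0 — Case 1. Hence T(n) = Θ(n^(log_4 21)).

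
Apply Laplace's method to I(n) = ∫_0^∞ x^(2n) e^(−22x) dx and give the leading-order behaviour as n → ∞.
I(n) ~ (sqrt(2π·2n) / 22) · (2n/(22e))^(2n)

Write the integrand as exp(2n ln x − 22x) and set f(x) = 2n ln x − 22x. Then f'(x) = 2n/x − 22 = 0 at x* = 2n/22, and f''(x*) = −2n/x*^2 = −22^2/(2n). Laplace's method (interior maximum) gives
  I(n) ~ e^(f(x*)) · sqrt(2π / |f''(x*)|)
        = exp(2n ln(2n/22) − 2n) · sqrt(2π · 2n / 22^2)
        = (2n/22)^(2n) e^(−2n) · sqrt(2π·2n) / 22
        = (sqrt(2π·2n) / 22) · (2n/(22e))^(2n).
This matches Γ(2n+1)/22^(2n+1) with Stirling applied to Γ.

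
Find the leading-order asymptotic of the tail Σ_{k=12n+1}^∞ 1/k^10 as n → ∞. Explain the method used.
Σ_{k>12n} 1/k^10 ~ 1/(9 · (12n)^9)

Compare to the integral: ∫_{12n}^∞ x^(−10) dx = [−x^(−9)/9]_{12n}^∞ = 1/((10−1)·(12n)^9). Euler-Maclaurin then gives
  Σ_{k>12n} 1/k^10 = ∫_{12n}^∞ dx/x^10 − 1/(2·(12n)^10) + O(1/(12n)^11).
(Equivalently this is ζ(10) − Σ_{k≤12n} 1/k^10.)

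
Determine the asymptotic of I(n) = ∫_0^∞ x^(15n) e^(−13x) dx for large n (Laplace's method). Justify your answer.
I(n) ~ (sqrt(2π·15n) / 13) · (15n/(13e))^(15n)

Write the integrand as exp(15n ln x − 13x) and set f(x) = 15n ln x − 13x. Then f'(x) = 15n/x − 13 = 0 at x* = 15n/13, and f''(x*) = −15n/x*^2 = −13^2/(15n). Laplace's method (interior maximum) gives
  I(n) ~ e^(f(x*)) · sqrt(2π / |f''(x*)|)
        = exp(15n ln(15n/13) − 15n) · sqrt(2π · 15n / 13^2)
        = (15n/13)^(15n) e^(−15n) · sqrt(2π·15n) / 13
        = (sqrt(2π·15n) / 13) · (15n/(13e))^(15n).
This matches Γ(15n+1)/13^(15n+1) with Stirling applied to Γ.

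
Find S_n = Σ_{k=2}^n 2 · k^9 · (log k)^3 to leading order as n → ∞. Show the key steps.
S_n ~ n^10 · (log n)^3 / 5

By integral comparison, S_n = ∫_1^n 2 · x^9 · (log x)^3 dx + O(n^9 · (log n)^3). For the integral, the leading term of ∫_1^n x^9 (log x)^3 dx is n^10/10 · (log n)^3 (by repeated integration by parts; each step lowers the log-exponent and produces a relatively O(1/log n) correction). Hence S_n ~ n^10 · (log n)^3 / 5.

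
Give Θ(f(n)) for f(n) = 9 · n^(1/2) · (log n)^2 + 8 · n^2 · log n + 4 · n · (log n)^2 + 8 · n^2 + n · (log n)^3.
f(n) ∈ Θ(n^2 · log n)

Compare the terms by growth order. For large n, n^a · (log n)^b dominates n^a' · (log n)^b' iff a > a', or (a = a' and b > b'). Ranking the 5 terms shows the dominant one is 8 · n^2 · log n. Hence f(n) ∈ Θ(n^2 · log n).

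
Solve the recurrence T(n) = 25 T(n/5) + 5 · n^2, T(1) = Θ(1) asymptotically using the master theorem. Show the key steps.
T(n) = Θ(n^2 log n)

log_5 25 = 2, and f(n) = 5 · n^2 = Θ(n^(log_5 25)). This is Case 2 of the master theorem: T(n) = Θ(f(n) · log n) = Θ(n^2 log n).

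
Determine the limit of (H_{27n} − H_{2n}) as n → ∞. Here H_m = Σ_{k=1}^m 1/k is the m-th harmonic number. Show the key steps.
lim = ln(27/2)

Euler-Maclaurin gives H_m = ln m + γ + 1/(2m) + O(1/m^2). The γ and O(1/m) terms cancel in the difference:
  H_{27n} − H_{2n} = ln(27n) − ln(2n) + O(1/n) = ln(27/2) + O(1/n).
Hence the limit is ln(27/2).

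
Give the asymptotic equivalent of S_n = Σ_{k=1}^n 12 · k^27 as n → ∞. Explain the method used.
S_n ~ 3 · n^28 / 7

By integral comparison (Euler-Maclaurin), Σ_{k=1}^n 12 · k^27 = 12 · ∫_0^n x^27 dx + O(n^27) = 12 · n^28/28 = 3 · n^28 / 7 + O(n^27). (Equivalently, Faulhaber's formula gives the same leading term.)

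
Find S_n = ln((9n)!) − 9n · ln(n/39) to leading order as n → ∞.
S_n ~ 9n · (ln 351 − 1) + O(ln n)

Stirling: ln((9n)!) = 9n ln(9n) − 9n + O(ln n).
  S_n = 9n ln(9n) − 9n − 9n ln(n/39) + O(ln n)
      = 9n ln(9n) − 9n ln n + 9n ln 39 − 9n + O(ln n)
      = 9n ln 9 + 9n ln 39 − 9n + O(ln n)
      = 9n (ln 351 − 1) + O(ln n).
Numerically ln(351) − 1 ≈ 4.8608.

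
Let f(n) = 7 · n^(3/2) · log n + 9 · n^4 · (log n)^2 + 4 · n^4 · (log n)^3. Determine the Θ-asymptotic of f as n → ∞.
f(n) ∈ Θ(n^4 · (log n)^3)

Compare the terms by growth order. For large n, n^a · (log n)^b dominates n^a' · (log n)^b' iff a > a', or (a = a' and b > b'). Ranking the 3 terms shows the dominant one is 4 · n^4 · (log n)^3. Hence f(n) ∈ Θ(n^4 · (log n)^3).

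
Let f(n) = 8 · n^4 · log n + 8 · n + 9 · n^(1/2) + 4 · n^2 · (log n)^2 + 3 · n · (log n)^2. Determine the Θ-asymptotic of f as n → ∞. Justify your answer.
f(n) ∈ Θ(n^4 · log n)

Compare the terms by growth order. For large n, n^a · (log n)^b dominates n^a' · (log n)^b' iff a > a', or (a = a' and b > b'). Ranking the 5 terms shows the dominant one is 8 · n^4 · log n. Hence f(n) ∈ Θ(n^4 · log n).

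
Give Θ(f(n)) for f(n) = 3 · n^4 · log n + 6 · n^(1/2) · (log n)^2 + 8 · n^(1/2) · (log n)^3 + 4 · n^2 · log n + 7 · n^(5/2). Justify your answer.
f(n) ∈ Θ(n^4 · log n)

Compare the terms by growth order. For large n, n^a · (log n)^b dominates n^a' · (log n)^b' iff a > a', or (a = a' and b > b'). Ranking the 5 terms shows the dominant one is 3 · n^4 · log n. Hence f(n) ∈ Θ(n^4 · log n).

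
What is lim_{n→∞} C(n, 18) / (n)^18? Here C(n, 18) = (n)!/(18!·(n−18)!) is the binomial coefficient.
lim = 1/18! = 1/6402373705728000

With N = n → ∞: C(N, 18) / N^18 = [N(N−1)…(N−17)] / (18! · N^18) = (1/18!) · 1 · (1 − 1/n) · … · (1 − 17/n). Each factor → 1 as N → ∞, so the limit is 1/18! = 1/6402373705728000.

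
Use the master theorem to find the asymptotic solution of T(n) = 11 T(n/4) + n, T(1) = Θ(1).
T(n) = Θ(n^(log_4 11))

Master theorem: compare f(n) = n to n^(log_4 11) where log_4 11 ≈ 1.730. Since 1 < log_4 11, we have f(n) = O(n^(log_4 11 − ε)) for some ε > 0 — Case 1. Hence T(n) = Θ(n^(log_4 11)).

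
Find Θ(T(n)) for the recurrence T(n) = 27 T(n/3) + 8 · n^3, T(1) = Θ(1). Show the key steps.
T(n) = Θ(n^3 log n)

log_3 27 = 3, and f(n) = 8 · n^3 = Θ(n^(log_3 27)). This is Case 2 of the master theorem: T(n) = Θ(f(n) · log n) = Θ(n^3 log n).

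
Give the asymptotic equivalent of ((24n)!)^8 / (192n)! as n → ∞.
((24n)!)^8/(192n)! ~ ((2π·24n)^(7/2) / sqrt(8)) · 8^(−8·24n)  →  0

Write N = 24n. Stirling: N! ~ sqrt(2π N)(N/e)^N and (8N)! ~ sqrt(2π·8N)·(8N/e)^(8N).
  (N!)^8/(8N)! ~ (2π N)^(8/2) (N/e)^(8N) / [sqrt(2π·8N) (8N/e)^(8N)]
     = (2π N)^(8/2) / sqrt(2π·8N) · (N/(8N))^(8N)
     = (2π N)^((8−1)/2) / sqrt(8) · 8^(−8N).
Since 8^8 > 1, the factor 8^(−8N) decays exponentially, so the ratio → 0. Substituting N = 24n gives the stated form.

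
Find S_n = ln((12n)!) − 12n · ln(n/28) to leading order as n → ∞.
S_n ~ 12n · (ln 336 − 1) + O(ln n)

Stirling: ln((12n)!) = 12n ln(12n) − 12n + O(ln n).
  S_n = 12n ln(12n) − 12n − 12n ln(n/28) + O(ln n)
      = 12n ln(12n) − 12n ln n + 12n ln 28 − 12n + O(ln n)
      = 12n ln 12 + 12n ln 28 − 12n + O(ln n)
      = 12n (ln 336 − 1) + O(ln n).
Numerically ln(336) − 1 ≈ 4.8171.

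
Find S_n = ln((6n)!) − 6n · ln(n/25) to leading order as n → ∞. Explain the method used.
S_n ~ 6n · (ln 150 − 1) + O(ln n)

Stirling: ln((6n)!) = 6n ln(6n) − 6n + O(ln n).
  S_n = 6n ln(6n) − 6n − 6n ln(n/25) + O(ln n)
      = 6n ln(6n) − 6n ln n + 6n ln 25 − 6n + O(ln n)
      = 6n ln 6 + 6n ln 25 − 6n + O(ln n)
      = 6n (ln 150 − 1) + O(ln n).
Numerically ln(150) − 1 ≈ 4.0106.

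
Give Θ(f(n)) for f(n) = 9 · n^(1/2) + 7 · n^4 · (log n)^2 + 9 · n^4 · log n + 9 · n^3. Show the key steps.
f(n) ∈ Θ(n^4 · (log n)^2)

Compare the terms by growth order. For large n, n^a · (log n)^b dominates n^a' · (log n)^b' iff a > a', or (a = a' and b > b'). Ranking the 4 terms shows the dominant one is 7 · n^4 · (log n)^2. Hence f(n) ∈ Θ(n^4 · (log n)^2).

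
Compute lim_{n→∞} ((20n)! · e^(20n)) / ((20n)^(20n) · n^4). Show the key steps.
lim = 0

Stirling: (20n)! ~ sqrt(2π·20n) · (20n/e)^(20n). Hence
  (20n)! · e^(20n) / (20n)^(20n) ~ sqrt(2π·20n).
Dividing by n^4: sqrt(2π·20n) / n^4 = sqrt(2π·20) · n^((1−8)/2), so the expression behaves like sqrt(2π·20) · n^((1−8)/2) → 0.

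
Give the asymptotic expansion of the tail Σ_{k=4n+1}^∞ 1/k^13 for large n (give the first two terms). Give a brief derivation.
Σ_{k>4n} 1/k^13 = 1/(12 · (4n)^12) − 1/(2 · (4n)^13) + O(1/(4n)^14)

Compare to the integral: ∫_{4n}^∞ x^(−13) dx = [−x^(−12)/12]_{4n}^∞ = 1/((13−1)·(4n)^12). The Euler-Maclaurin correction adds −f(4n)/2 = −1/(2·(4n)^13). Euler-Maclaurin then gives
  Σ_{k>4n} 1/k^13 = ∫_{4n}^∞ dx/x^13 − 1/(2·(4n)^13) + O(1/(4n)^14).
(Equivalently this is ζ(13) − Σ_{k≤4n} 1/k^13.)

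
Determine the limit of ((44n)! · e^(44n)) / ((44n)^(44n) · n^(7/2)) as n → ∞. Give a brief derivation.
lim = 0

Stirling: (44n)! ~ sqrt(2π·44n) · (44n/e)^(44n). Hence
  (44n)! · e^(44n) / (44n)^(44n) ~ sqrt(2π·44n).
Dividing by n^(7/2): sqrt(2π·44n) / n^(7/2) = sqrt(2π·44) · n^((1−7)/2), so the expression behaves like sqrt(2π·44) · n^((1−7)/2) → 0.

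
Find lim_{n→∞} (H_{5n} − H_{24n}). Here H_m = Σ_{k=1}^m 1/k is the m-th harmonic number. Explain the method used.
lim = ln(5/24)

Euler-Maclaurin gives H_m = ln m + γ + 1/(2m) + O(1/m^2). The γ and O(1/m) terms cancel in the difference:
  H_{5n} − H_{24n} = ln(5n) − ln(24n) + O(1/n) = ln(5/24) + O(1/n).
Hence the limit is ln(5/24).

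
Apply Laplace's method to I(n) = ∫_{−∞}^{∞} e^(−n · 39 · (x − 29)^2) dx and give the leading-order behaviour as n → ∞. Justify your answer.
I(n) = sqrt(π/(39n))

Here φ(x) = 39 · (x − 29)^2 has its unique minimum at x* = 29 with φ(x*) = 0 and φ''(x*) = 78. Laplace's method gives
  I(n) ~ e^(−n φ(x*)) · sqrt(2π / (n · φ''(x*))) = sqrt(2π / (78n)) = sqrt(π/(39n)).
This is exact: substituting u = (x − 29)·sqrt(39n) gives I(n) = (1/sqrt(39n)) ∫_{−∞}^{∞} e^(−u^2) du = sqrt(π/(39n)).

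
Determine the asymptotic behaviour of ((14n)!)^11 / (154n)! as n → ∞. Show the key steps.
((14n)!)^11/(154n)! ~ ((2π·14n)^(10/2) / sqrt(11)) · 11^(−11·14n)  →  0

Write N = 14n. Stirling: N! ~ sqrt(2π N)(N/e)^N and (11N)! ~ sqrt(2π·11N)·(11N/e)^(11N).
  (N!)^11/(11N)! ~ (2π N)^(11/2) (N/e)^(11N) / [sqrt(2π·11N) (11N/e)^(11N)]
     = (2π N)^(11/2) / sqrt(2π·11N) · (N/(11N))^(11N)
     = (2π N)^((11−1)/2) / sqrt(11) · 11^(−11N).
Since 11^11 > 1, the factor 11^(−11N) decays exponentially, so the ratio → 0. Substituting N = 14n gives the stated form.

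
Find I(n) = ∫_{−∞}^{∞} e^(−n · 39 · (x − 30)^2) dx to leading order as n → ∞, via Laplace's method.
I(n) = sqrt(π/(39n))

Here φ(x) = 39 · (x − 30)^2 has its unique minimum at x* = 30 with φ(x*) = 0 and φ''(x*) = 78. Laplace's method gives
  I(n) ~ e^(−n φ(x*)) · sqrt(2π / (n · φ''(x*))) = sqrt(2π / (78n)) = sqrt(π/(39n)).
This is exact: substituting u = (x − 30)·sqrt(39n) gives I(n) = (1/sqrt(39n)) ∫_{−∞}^{∞} e^(−u^2) du = sqrt(π/(39n)).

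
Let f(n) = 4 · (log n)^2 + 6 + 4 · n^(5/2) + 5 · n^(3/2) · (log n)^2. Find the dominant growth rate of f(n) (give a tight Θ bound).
f(n) ∈ Θ(n^(5/2))

Compare the terms by growth order. For large n, n^a · (log n)^b dominates n^a' · (log n)^b' iff a > a', or (a = a' and b > b'). Ranking the 4 terms shows the dominant one is 4 · n^(5/2). Hence f(n) ∈ Θ(n^(5/2)).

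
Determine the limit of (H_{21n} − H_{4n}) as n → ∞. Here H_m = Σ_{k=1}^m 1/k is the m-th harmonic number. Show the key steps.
lim = ln(21/4)

Euler-Maclaurin gives H_m = ln m + γ + 1/(2m) + O(1/m^2). The γ and O(1/m) terms cancel in the difference:
  H_{21n} − H_{4n} = ln(21n) − ln(4n) + O(1/n) = ln(21/4) + O(1/n).
Hence the limit is ln(21/4).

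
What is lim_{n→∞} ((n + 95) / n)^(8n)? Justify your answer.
lim = e^760

Rewrite as (1 + 95/n)^(8n). By the standard limit (1 + x/n)^n → e^x, we have (1 + 95/n)^n → e^95, and raising to the 8th power gives e^760.
More precisely, ln[(1 + 95/n)^(8n)] = 8n · ln(1 + 95/n) = 8n · (95/n + O(1/n^2)) = 760 + O(1/n) → 760.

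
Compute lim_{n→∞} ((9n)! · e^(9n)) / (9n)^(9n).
lim = ∞

Stirling: (9n)! ~ sqrt(2π·9n) · (9n/e)^(9n). Hence
  (9n)! · e^(9n) / (9n)^(9n) ~ sqrt(2π·9n) = sqrt(2π·9) · sqrt(n) → ∞.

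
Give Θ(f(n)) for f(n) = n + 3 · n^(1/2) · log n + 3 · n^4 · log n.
f(n) ∈ Θ(n^4 · log n)

Compare the terms by growth order. For large n, n^a · (log n)^b dominates n^a' · (log n)^b' iff a > a', or (a = a' and b > b'). Ranking the 3 terms shows the dominant one is 3 · n^4 · log n. Hence f(n) ∈ Θ(n^4 · log n).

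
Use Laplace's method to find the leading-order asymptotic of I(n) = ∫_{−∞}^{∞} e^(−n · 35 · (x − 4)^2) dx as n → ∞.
I(n) = sqrt(π/(35n))

Here φ(x) = 35 · (x − 4)^2 has its unique minimum at x* = 4 with φ(x*) = 0 and φ''(x*) = 70. Laplace's method gives
  I(n) ~ e^(−n φ(x*)) · sqrt(2π / (n · φ''(x*))) = sqrt(2π / (70n)) = sqrt(π/(35n)).
This is exact: substituting u = (x − 4)·sqrt(35n) gives I(n) = (1/sqrt(35n)) ∫_{−∞}^{∞} e^(−u^2) du = sqrt(π/(35n)).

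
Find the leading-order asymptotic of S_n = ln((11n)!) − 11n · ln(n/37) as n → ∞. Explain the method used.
S_n ~ 11n · (ln 407 − 1) + O(ln n)

Stirling: ln((11n)!) = 11n ln(11n) − 11n + O(ln n).
  S_n = 11n ln(11n) − 11n − 11n ln(n/37) + O(ln n)
      = 11n ln(11n) − 11n ln n + 11n ln 37 − 11n + O(ln n)
      = 11n ln 11 + 11n ln 37 − 11n + O(ln n)
      = 11n (ln 407 − 1) + O(ln n).
Numerically ln(407) − 1 ≈ 5.0088.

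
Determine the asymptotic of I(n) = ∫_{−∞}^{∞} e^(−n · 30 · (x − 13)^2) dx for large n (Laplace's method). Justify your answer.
I(n) = sqrt(π/(30n))

Here φ(x) = 30 · (x − 13)^2 has its unique minimum at x* = 13 with φ(x*) = 0 and φ''(x*) = 60. Laplace's method gives
  I(n) ~ e^(−n φ(x*)) · sqrt(2π / (n · φ''(x*))) = sqrt(2π / (60n)) = sqrt(π/(30n)).
This is exact: substituting u = (x − 13)·sqrt(30n) gives I(n) = (1/sqrt(30n)) ∫_{−∞}^{∞} e^(−u^2) du = sqrt(π/(30n)).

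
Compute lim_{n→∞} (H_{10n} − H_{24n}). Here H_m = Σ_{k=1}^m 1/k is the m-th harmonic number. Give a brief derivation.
lim = ln(10/24) = ln(5/12)

Euler-Maclaurin gives H_m = ln m + γ + 1/(2m) + O(1/m^2). The γ and O(1/m) terms cancel in the difference:
  H_{10n} − H_{24n} = ln(10n) − ln(24n) + O(1/n) = ln(10/24) + O(1/n).
Hence the limit is ln(10/24) = ln(5/12).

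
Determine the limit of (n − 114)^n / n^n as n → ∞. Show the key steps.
lim = e^(−114)

Rewrite as (1 − 114/n)^(n). By the standard limit (1 + x/n)^n → e^x, we have (1 − 114/n)^n → e^(−114), and raising to the 1st power gives e^(−114).
More precisely, ln[(1 − 114/n)^(n)] = n · ln(1 − 114/n) = n · (-114/n + O(1/n^2)) = -114 + O(1/n) → -114.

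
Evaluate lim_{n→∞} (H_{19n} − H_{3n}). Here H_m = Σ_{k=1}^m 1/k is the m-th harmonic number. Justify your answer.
lim = ln(19/3)

Euler-Maclaurin gives H_m = ln m + γ + 1/(2m) + O(1/m^2). The γ and O(1/m) terms cancel in the difference:
  H_{19n} − H_{3n} = ln(19n) − ln(3n) + O(1/n) = ln(19/3) + O(1/n).
Hence the limit is ln(19/3).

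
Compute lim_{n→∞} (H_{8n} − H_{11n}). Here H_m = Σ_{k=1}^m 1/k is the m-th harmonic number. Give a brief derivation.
lim = ln(8/11)

Euler-Maclaurin gives H_m = ln m + γ + 1/(2m) + O(1/m^2). The γ and O(1/m) terms cancel in the difference:
  H_{8n} − H_{11n} = ln(8n) − ln(11n) + O(1/n) = ln(8/11) + O(1/n).
Hence the limit is ln(8/11).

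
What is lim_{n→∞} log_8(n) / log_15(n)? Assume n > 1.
lim = ln(15) / ln(8) = log_8(15)

Change of base: log_8(n) = ln n / ln 8 and log_15(n) = ln n / ln 15. The ratio is (ln n / ln 8) · (ln 15 / ln n) = ln 15 / ln 8, a constant independent of n. So the limit is ln 15 / ln 8 = log_8(15).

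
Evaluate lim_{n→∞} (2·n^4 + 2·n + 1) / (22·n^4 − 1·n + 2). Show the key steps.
lim = 2/22 = 1/11

For large n the leading n^4 terms dominate both numerator and denominator. Dividing top and bottom by n^4, every other term tends to 0, leaving 2/22 = 1/11.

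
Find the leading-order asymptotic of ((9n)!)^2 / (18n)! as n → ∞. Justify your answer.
((9n)!)^2/(18n)! ~ ((2π·9n)^(1/2) / sqrt(2)) · 2^(−2·9n)  →  0

Write N = 9n. Stirling: N! ~ sqrt(2π N)(N/e)^N and (2N)! ~ sqrt(2π·2N)·(2N/e)^(2N).
  (N!)^2/(2N)! ~ (2π N)^(2/2) (N/e)^(2N) / [sqrt(2π·2N) (2N/e)^(2N)]
     = (2π N)^(2/2) / sqrt(2π·2N) · (N/(2N))^(2N)
     = (2π N)^((2−1)/2) / sqrt(2) · 2^(−2N).
Since 2^2 > 1, the factor 2^(−2N) decays exponentially, so the ratio → 0. Substituting N = 9n gives the stated form.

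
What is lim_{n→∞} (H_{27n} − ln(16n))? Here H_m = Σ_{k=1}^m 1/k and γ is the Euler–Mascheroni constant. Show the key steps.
lim = ln(27/16) + γ

By Euler-Maclaurin, H_m = ln m + γ + O(1/m). So
  H_{27n} − ln(16n) = ln(27n) + γ − ln(16n) + O(1/n)
                       = ln(27/16) + γ + O(1/n).
Hence the limit is ln(27/16) + γ.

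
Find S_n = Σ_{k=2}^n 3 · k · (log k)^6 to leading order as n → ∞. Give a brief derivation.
S_n ~ 3 · n^2 · (log n)^6 / 2

By integral comparison, S_n = ∫_1^n 3 · x · (log x)^6 dx + O(n · (log n)^6). For the integral, the leading term of ∫_1^n x^1 (log x)^6 dx is n^2/2 · (log n)^6 (by repeated integration by parts; each step lowers the log-exponent and produces a relatively O(1/log n) correction). Hence S_n ~ 3 · n^2 · (log n)^6 / 2.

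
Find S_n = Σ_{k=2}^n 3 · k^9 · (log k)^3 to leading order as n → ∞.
S_n ~ 3 · n^10 · (log n)^3 / 10

By integral comparison, S_n = ∫_1^n 3 · x^9 · (log x)^3 dx + O(n^9 · (log n)^3). For the integral, the leading term of ∫_1^n x^9 (log x)^3 dx is n^10/10 · (log n)^3 (by repeated integration by parts; each step lowers the log-exponent and produces a relatively O(1/log n) correction). Hence S_n ~ 3 · n^10 · (log n)^3 / 10.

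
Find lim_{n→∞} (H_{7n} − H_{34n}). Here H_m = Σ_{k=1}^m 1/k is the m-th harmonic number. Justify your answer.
lim = ln(7/34)

Euler-Maclaurin gives H_m = ln m + γ + 1/(2m) + O(1/m^2). The γ and O(1/m) terms cancel in the difference:
  H_{7n} − H_{34n} = ln(7n) − ln(34n) + O(1/n) = ln(7/34) + O(1/n).
Hence the limit is ln(7/34).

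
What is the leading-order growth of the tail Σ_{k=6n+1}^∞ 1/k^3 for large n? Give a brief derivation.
Σ_{k>6n} 1/k^3 ~ 1/(2 · (6n)^2)

Compare to the integral: ∫_{6n}^∞ x^(−3) dx = [−x^(−2)/2]_{6n}^∞ = 1/((3−1)·(6n)^2). Euler-Maclaurin then gives
  Σ_{k>6n} 1/k^3 = ∫_{6n}^∞ dx/x^3 − 1/(2·(6n)^3) + O(1/(6n)^4).
(Equivalently this is ζ(3) − Σ_{k≤6n} 1/k^3.)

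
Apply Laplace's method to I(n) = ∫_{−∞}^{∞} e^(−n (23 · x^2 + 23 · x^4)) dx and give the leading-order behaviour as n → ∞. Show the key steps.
I(n) ~ sqrt(π/(23n))

φ(x) = 23 · x^2 + 23 · x^4 has its unique global minimum at x* = 0 (since φ'(x) = 46x + 92x^3 = 0 only at x = 0 for real x with both coefficients positive, and φ → ∞ as |x| → ∞). At x* = 0, φ(0) = 0 and φ''(0) = 46. Laplace's method then gives
  I(n) ~ sqrt(2π / (n · φ''(0))) · e^(−n φ(0)) = sqrt(2π / (46n)) = sqrt(π/(23n)).
The 23 · x^4 term contributes only at subleading order (an O(1/n) relative correction).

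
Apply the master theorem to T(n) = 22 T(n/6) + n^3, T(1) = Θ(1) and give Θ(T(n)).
T(n) = Θ(n^3)

log_6 22 ≈ 1.725. f(n) = n^3 dominates n^(log_6 22) since 3 > 1.725, and the regularity condition a·f(n/b) = 22·(n/6)^3 = (22/216)·n^3 ≤ c·f(n) holds with c = 22/216 ≈ 0.102 < 1. So this is Case 3: T(n) = Θ(f(n)) = Θ(n^3).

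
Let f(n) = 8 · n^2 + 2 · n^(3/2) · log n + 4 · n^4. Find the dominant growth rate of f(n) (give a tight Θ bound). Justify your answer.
f(n) ∈ Θ(n^4)

Compare the terms by growth order. For large n, n^a · (log n)^b dominates n^a' · (log n)^b' iff a > a', or (a = a' and b > b'). Ranking the 3 terms shows the dominant one is 4 · n^4. Hence f(n) ∈ Θ(n^4).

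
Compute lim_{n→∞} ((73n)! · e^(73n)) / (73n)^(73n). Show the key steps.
lim = ∞

Stirling: (73n)! ~ sqrt(2π·73n) · (73n/e)^(73n). Hence
  (73n)! · e^(73n) / (73n)^(73n) ~ sqrt(2π·73n) = sqrt(2π·73) · sqrt(n) → ∞.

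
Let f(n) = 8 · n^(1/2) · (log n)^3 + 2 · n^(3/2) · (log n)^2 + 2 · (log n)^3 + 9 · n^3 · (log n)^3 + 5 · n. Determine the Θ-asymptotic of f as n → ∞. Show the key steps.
f(n) ∈ Θ(n^3 · (log n)^3)

Compare the terms by growth order. For large n, n^a · (log n)^b dominates n^a' · (log n)^b' iff a > a', or (a = a' and b > b'). Ranking the 5 terms shows the dominant one is 9 · n^3 · (log n)^3. Hence f(n) ∈ Θ(n^3 · (log n)^3).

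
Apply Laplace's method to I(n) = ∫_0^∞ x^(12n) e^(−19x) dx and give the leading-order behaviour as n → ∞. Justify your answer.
I(n) ~ (sqrt(2π·12n) / 19) · (12n/(19e))^(12n)

Write the integrand as exp(12n ln x − 19x) and set f(x) = 12n ln x − 19x. Then f'(x) = 12n/x − 19 = 0 at x* = 12n/19, and f''(x*) = −12n/x*^2 = −19^2/(12n). Laplace's method (interior maximum) gives
  I(n) ~ e^(f(x*)) · sqrt(2π / |f''(x*)|)
        = exp(12n ln(12n/19) − 12n) · sqrt(2π · 12n / 19^2)
        = (12n/19)^(12n) e^(−12n) · sqrt(2π·12n) / 19
        = (sqrt(2π·12n) / 19) · (12n/(19e))^(12n).
This matches Γ(12n+1)/19^(12n+1) with Stirling applied to Γ.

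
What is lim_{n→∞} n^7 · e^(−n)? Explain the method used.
lim = 0

Exponentials with base > 1 dominate every fixed polynomial: for any fixed c, n^c / e^n → 0 as n → ∞ (e.g. by the ratio test, or since e^n grows faster than any power of n). Hence n^7 · e^(−n) = n^7 / e^n → 0.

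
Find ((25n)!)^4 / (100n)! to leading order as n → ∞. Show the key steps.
((25n)!)^4/(100n)! ~ ((2π·25n)^(3/2) / 2) · 4^(−4·25n)  →  0

Write N = 25n. Stirling: N! ~ sqrt(2π N)(N/e)^N and (4N)! ~ sqrt(2π·4N)·(4N/e)^(4N).
  (N!)^4/(4N)! ~ (2π N)^(4/2) (N/e)^(4N) / [sqrt(2π·4N) (4N/e)^(4N)]
     = (2π N)^(4/2) / sqrt(2π·4N) · (N/(4N))^(4N)
     = (2π N)^((4−1)/2) / 2 · 4^(−4N).
Since 4^4 > 1, the factor 4^(−4N) decays exponentially, so the ratio → 0. Substituting N = 25n gives the stated form.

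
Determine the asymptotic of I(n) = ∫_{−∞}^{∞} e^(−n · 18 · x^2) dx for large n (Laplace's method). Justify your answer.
I(n) = sqrt(π/(18n))

Here φ(x) = 18 · x^2 has its unique minimum at x* = 0 with φ(x*) = 0 and φ''(x*) = 36. Laplace's method gives
  I(n) ~ e^(−n φ(x*)) · sqrt(2π / (n · φ''(x*))) = sqrt(2π / (36n)) = sqrt(π/(18n)).
This is exact: substituting u = (x − 0)·sqrt(18n) gives I(n) = (1/sqrt(18n)) ∫_{−∞}^{∞} e^(−u^2) du = sqrt(π/(18n)).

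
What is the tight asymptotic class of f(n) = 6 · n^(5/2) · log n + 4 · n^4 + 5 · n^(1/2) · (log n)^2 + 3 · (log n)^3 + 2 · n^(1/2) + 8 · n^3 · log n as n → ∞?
f(n) ∈ Θ(n^4)

Compare the terms by growth order. For large n, n^a · (log n)^b dominates n^a' · (log n)^b' iff a > a', or (a = a' and b > b'). Ranking the 6 terms shows the dominant one is 4 · n^4. Hence f(n) ∈ Θ(n^4).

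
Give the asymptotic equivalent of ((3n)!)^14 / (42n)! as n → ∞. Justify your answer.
((3n)!)^14/(42n)! ~ ((2π·3n)^(13/2) / sqrt(14)) · 14^(−14·3n)  →  0

Write N = 3n. Stirling: N! ~ sqrt(2π N)(N/e)^N and (14N)! ~ sqrt(2π·14N)·(14N/e)^(14N).
  (N!)^14/(14N)! ~ (2π N)^(14/2) (N/e)^(14N) / [sqrt(2π·14N) (14N/e)^(14N)]
     = (2π N)^(14/2) / sqrt(2π·14N) · (N/(14N))^(14N)
     = (2π N)^((14−1)/2) / sqrt(14) · 14^(−14N).
Since 14^14 > 1, the factor 14^(−14N) decays exponentially, so the ratio → 0. Substituting N = 3n gives the stated form.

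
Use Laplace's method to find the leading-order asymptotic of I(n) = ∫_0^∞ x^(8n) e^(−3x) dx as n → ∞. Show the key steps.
I(n) ~ (sqrt(2π·8n) / 3) · (8n/(3e))^(8n)

Write the integrand as exp(8n ln x − 3x) and set f(x) = 8n ln x − 3x. Then f'(x) = 8n/x − 3 = 0 at x* = 8n/3, and f''(x*) = −8n/x*^2 = −3^2/(8n). Laplace's method (interior maximum) gives
  I(n) ~ e^(f(x*)) · sqrt(2π / |f''(x*)|)
        = exp(8n ln(8n/3) − 8n) · sqrt(2π · 8n / 3^2)
        = (8n/3)^(8n) e^(−8n) · sqrt(2π·8n) / 3
        = (sqrt(2π·8n) / 3) · (8n/(3e))^(8n).
This matches Γ(8n+1)/3^(8n+1) with Stirling applied to Γ.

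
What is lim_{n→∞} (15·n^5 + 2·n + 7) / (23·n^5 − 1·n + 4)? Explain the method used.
lim = 15/23

For large n the leading n^5 terms dominate both numerator and denominator. Dividing top and bottom by n^5, every other term tends to 0, leaving 15/23.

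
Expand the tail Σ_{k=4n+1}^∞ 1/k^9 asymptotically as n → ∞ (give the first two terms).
Σ_{k>4n} 1/k^9 = 1/(8 · (4n)^8) − 1/(2 · (4n)^9) + O(1/(4n)^10)

Compare to the integral: ∫_{4n}^∞ x^(−9) dx = [−x^(−8)/8]_{4n}^∞ = 1/((9−1)·(4n)^8). The Euler-Maclaurin correction adds −f(4n)/2 = −1/(2·(4n)^9). Euler-Maclaurin then gives
  Σ_{k>4n} 1/k^9 = ∫_{4n}^∞ dx/x^9 − 1/(2·(4n)^9) + O(1/(4n)^10).
(Equivalently this is ζ(9) − Σ_{k≤4n} 1/k^9.)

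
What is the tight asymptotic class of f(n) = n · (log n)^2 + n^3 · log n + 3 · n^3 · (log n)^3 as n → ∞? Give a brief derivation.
f(n) ∈ Θ(n^3 · (log n)^3)

Compare the terms by growth order. For large n, n^a · (log n)^b dominates n^a' · (log n)^b' iff a > a', or (a = a' and b > b'). Ranking the 3 terms shows the dominant one is 3 · n^3 · (log n)^3. Hence f(n) ∈ Θ(n^3 · (log n)^3).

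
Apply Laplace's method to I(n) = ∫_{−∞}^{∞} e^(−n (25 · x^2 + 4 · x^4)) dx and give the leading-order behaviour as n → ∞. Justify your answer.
I(n) ~ sqrt(π/(25n))

φ(x) = 25 · x^2 + 4 · x^4 has its unique global minimum at x* = 0 (since φ'(x) = 50x + 16x^3 = 0 only at x = 0 for real x with both coefficients positive, and φ → ∞ as |x| → ∞). At x* = 0, φ(0) = 0 and φ''(0) = 50. Laplace's method then gives
  I(n) ~ sqrt(2π / (n · φ''(0))) · e^(−n φ(0)) = sqrt(2π / (50n)) = sqrt(π/(25n)).
The 4 · x^4 term contributes only at subleading order (an O(1/n) relative correction).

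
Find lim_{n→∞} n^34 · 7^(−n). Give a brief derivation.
lim = 0

Exponentials with base > 1 dominate every fixed polynomial: for any fixed c, n^c / 7^n → 0 as n → ∞ (e.g. by the ratio test, or by writing 7^n = e^(n ln 7) and noting e^(n ln 7) / n^c → ∞). Hence n^34 · 7^(−n) = n^34 / 7^n → 0.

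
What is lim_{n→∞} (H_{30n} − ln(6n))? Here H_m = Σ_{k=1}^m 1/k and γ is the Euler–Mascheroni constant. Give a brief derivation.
lim = ln 5 + γ

By Euler-Maclaurin, H_m = ln m + γ + O(1/m). So
  H_{30n} − ln(6n) = ln(30n) + γ − ln(6n) + O(1/n)
                       = ln(30/6) + γ + O(1/n).
Hence the limit is ln(30/6) + γ (= ln 5).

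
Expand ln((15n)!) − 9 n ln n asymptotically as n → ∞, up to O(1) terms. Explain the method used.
ln((15n)!) − 9 n ln n = 6 n ln n + 15(ln 15 − 1) n + (1/2) ln(2π·15n) + O(1/n)

Stirling: ln((15n)!) = 15n ln(15n) − 15n + (1/2) ln(2π·15n) + O(1/n).
Expand 15n ln(15n) = 15n (ln n + ln 15) = 15n ln n + 15n ln 15.
Subtract 9n ln n: leading term is (15 − 9) n ln n = 6 n ln n. The next term is 15n ln 15 − 15n = 15(ln 15 − 1) n. Then the (1/2) ln(2π·15n) correction.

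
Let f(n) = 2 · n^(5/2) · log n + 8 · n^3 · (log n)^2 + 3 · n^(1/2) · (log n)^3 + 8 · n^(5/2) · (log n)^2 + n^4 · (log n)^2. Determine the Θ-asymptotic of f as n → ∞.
f(n) ∈ Θ(n^4 · (log n)^2)

Compare the terms by growth order. For large n, n^a · (log n)^b dominates n^a' · (log n)^b' iff a > a', or (a = a' and b > b'). Ranking the 5 terms shows the dominant one is n^4 · (log n)^2. Hence f(n) ∈ Θ(n^4 · (log n)^2).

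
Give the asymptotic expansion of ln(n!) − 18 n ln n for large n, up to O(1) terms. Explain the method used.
ln(n!) − 18 n ln n = −17 n ln n − n + (1/2) ln(2π n) + O(1/n)

Stirling: ln((n)!) = n ln(n) − n + (1/2) ln(2π·n) + O(1/n).
Here n ln(n) = n ln n.
Subtract 18n ln n: leading term is (1 − 18) n ln n = −17 n ln n. The next term is −n. Then the (1/2) ln(2π·n) correction.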